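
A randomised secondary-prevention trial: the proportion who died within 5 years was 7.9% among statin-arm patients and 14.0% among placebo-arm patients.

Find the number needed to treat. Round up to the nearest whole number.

absolute risk difference = 0.061000
1 / 0.061000 = 16.393 → round up → 17

NNT = 17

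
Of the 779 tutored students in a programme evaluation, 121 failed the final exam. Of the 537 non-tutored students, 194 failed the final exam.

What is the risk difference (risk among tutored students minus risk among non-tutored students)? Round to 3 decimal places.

risk, tutored students = 121/779 = 0.1553
risk, non-tutored students = 194/537 = 0.3613
risk difference = 0.1553 − 0.3613 = -0.206

-0.206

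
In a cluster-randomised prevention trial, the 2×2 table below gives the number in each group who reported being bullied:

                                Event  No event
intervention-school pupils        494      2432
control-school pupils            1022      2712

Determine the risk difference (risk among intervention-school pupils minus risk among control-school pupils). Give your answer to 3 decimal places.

-0.105

risk, intervention-school pupils = 494/2926 = 0.1688
risk, control-school pupils = 1022/3734 = 0.2737
risk difference = 0.1688 − 0.2737 = -0.105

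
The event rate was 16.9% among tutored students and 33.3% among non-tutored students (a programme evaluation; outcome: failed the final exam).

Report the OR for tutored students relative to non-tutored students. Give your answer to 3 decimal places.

odds, tutored students = 0.1690/0.8310 = 0.2034
odds, non-tutored students = 0.3330/0.6670 = 0.4993
OR = 0.2034 / 0.4993 = 0.407

OR ≈ 0.407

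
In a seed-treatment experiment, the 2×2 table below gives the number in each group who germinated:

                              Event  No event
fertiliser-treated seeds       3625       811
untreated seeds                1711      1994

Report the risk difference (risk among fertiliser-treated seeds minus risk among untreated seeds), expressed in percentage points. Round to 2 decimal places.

risk, fertiliser-treated seeds = 3625/4436 = 0.8172
risk, untreated seeds = 1711/3705 = 0.4618
risk difference = 0.8172 − 0.4618 = 0.3554 → 35.54 percentage points

RD = 35.54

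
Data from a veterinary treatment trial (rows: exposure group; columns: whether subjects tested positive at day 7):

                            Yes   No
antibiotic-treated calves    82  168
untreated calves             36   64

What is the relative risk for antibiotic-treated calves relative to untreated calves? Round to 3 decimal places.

RR = 0.911

risk, antibiotic-treated calves = 82/250 = 0.3280
risk, untreated calves = 36/100 = 0.3600
RR = 0.3280 / 0.3600 = 0.911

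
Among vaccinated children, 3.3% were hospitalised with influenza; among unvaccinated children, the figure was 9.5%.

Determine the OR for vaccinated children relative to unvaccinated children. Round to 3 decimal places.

0.325

odds, vaccinated children = 0.03300/0.96700 = 0.03413
odds, unvaccinated children = 0.09500/0.90500 = 0.10497
OR = 0.03413 / 0.10497 = 0.325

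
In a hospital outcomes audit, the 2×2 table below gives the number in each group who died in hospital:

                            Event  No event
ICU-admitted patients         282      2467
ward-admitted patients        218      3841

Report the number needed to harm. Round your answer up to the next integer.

risk, ICU-admitted patients = 282/2749 = 0.102583
risk, ward-admitted patients = 218/4059 = 0.053708
absolute risk difference = 0.048875
1 / 0.048875 = 20.460 → round up → 21

NNH = 21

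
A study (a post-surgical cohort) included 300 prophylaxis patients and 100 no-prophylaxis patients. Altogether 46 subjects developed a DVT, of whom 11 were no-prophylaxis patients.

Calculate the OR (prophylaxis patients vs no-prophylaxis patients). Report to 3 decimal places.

prophylaxis patients with the outcome: 46 − 11 = 35
prophylaxis patients without the outcome: 300 − 35 = 265
no-prophylaxis patients without the outcome: 100 − 11 = 89
odds, prophylaxis patients = 35/265 = 0.1321
odds, no-prophylaxis patients = 11/89 = 0.1236
OR = 0.1321 / 0.1236 = 1.069

1.069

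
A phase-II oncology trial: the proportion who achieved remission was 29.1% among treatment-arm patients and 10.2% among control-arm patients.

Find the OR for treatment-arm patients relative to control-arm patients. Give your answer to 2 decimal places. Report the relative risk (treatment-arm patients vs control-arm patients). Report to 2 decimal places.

odds, treatment-arm patients = 0.2910/0.7090 = 0.4104
odds, control-arm patients = 0.1020/0.8980 = 0.1136
OR = 0.4104 / 0.1136 = 3.61
RR = 0.2910 / 0.1020 = 2.85

OR = 3.61; RR = 2.85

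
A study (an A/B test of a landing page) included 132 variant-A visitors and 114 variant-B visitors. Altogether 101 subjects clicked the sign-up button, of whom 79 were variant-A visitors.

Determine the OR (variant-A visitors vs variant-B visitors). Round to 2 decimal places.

variant-A visitors without the outcome: 132 − 79 = 53
variant-B visitors with the outcome: 101 − 79 = 22
variant-B visitors without the outcome: 114 − 22 = 92
odds, variant-A visitors = 79/53 = 1.4906
odds, variant-B visitors = 22/92 = 0.2391
OR = 1.4906 / 0.2391 = 6.23

OR: 6.23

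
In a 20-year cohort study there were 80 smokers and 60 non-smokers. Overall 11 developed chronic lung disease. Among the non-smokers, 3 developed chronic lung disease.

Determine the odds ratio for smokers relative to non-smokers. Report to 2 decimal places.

smokers with the outcome: 11 − 3 = 8
smokers without the outcome: 80 − 8 = 72
non-smokers without the outcome: 60 − 3 = 57
odds, smokers = 8/72 = 0.1111
odds, non-smokers = 3/57 = 0.0526
OR = 0.1111 / 0.0526 = 2.11

OR ≈ 2.11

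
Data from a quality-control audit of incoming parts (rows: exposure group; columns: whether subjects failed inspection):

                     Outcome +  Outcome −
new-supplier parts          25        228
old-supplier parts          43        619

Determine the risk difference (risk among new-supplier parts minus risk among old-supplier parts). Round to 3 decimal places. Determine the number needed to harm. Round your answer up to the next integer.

RD = 0.034; NNH = 30

risk, new-supplier parts = 25/253 = 0.0988
risk, old-supplier parts = 43/662 = 0.0650
risk difference = 0.0988 − 0.0650 = 0.034
absolute risk difference = 0.033860
1 / 0.033860 = 29.533 → round up → 30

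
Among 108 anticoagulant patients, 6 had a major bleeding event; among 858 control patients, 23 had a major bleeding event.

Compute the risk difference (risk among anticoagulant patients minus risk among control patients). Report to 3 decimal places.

RD ≈ 0.029

risk, anticoagulant patients = 6/108 = 0.05556
risk, control patients = 23/858 = 0.02681
risk difference = 0.05556 − 0.02681 = 0.029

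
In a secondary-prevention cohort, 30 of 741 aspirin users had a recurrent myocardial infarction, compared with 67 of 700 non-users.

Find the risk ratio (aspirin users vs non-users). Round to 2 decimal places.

0.42

risk, aspirin users = 30/741 = 0.04049
risk, non-users = 67/700 = 0.09571
RR = 0.04049 / 0.09571 = 0.42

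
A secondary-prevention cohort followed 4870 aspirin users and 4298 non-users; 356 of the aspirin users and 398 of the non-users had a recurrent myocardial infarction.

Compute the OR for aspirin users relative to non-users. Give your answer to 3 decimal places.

OR = (356 × 3900) / (4514 × 398) = 1388400/1796572 ≈ 0.773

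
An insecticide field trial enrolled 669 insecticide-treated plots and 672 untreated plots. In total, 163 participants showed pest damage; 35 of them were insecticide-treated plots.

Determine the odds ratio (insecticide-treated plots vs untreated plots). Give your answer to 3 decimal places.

OR = 0.235

insecticide-treated plots without the outcome: 669 − 35 = 634
untreated plots with the outcome: 163 − 35 = 128
untreated plots without the outcome: 672 − 128 = 544
OR = (35 × 544) / (634 × 128) = 19040/81152 ≈ 0.235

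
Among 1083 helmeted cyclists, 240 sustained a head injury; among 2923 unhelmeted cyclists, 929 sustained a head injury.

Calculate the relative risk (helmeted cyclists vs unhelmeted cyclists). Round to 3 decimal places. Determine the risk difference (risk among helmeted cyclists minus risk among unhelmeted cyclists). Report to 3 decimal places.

RR = 0.697; RD = -0.096

risk, helmeted cyclists = 240/1083 = 0.2216
risk, unhelmeted cyclists = 929/2923 = 0.3178
RR = 0.2216 / 0.3178 = 0.697
risk difference = 0.2216 − 0.3178 = -0.096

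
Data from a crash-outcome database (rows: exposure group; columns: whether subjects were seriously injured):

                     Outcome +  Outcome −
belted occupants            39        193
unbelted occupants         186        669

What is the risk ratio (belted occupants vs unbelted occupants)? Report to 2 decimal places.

RR = 0.77

risk, belted occupants = 39/232 = 0.1681
risk, unbelted occupants = 186/855 = 0.2175
RR = 0.1681 / 0.2175 = 0.77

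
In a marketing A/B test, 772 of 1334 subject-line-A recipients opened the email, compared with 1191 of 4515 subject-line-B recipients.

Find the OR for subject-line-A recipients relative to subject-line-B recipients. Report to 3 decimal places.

OR = (772 × 3324) / (562 × 1191) = 2566128/669342 ≈ 3.834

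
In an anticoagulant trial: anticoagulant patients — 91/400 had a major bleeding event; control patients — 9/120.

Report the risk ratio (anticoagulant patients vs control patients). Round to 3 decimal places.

risk, anticoagulant patients = 91/400 = 0.2275
risk, control patients = 9/120 = 0.0750
RR = 0.2275 / 0.0750 = 3.033

3.033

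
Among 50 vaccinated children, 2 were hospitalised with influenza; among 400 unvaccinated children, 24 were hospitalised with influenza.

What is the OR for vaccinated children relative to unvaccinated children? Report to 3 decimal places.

OR = (2 × 376) / (48 × 24) = 752/1152 ≈ 0.653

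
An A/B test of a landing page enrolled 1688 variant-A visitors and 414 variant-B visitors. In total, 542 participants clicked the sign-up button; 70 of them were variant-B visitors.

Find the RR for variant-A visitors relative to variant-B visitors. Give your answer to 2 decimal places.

RR ≈ 1.65

variant-A visitors with the outcome: 542 − 70 = 472
variant-A visitors without the outcome: 1688 − 472 = 1216
variant-B visitors without the outcome: 414 − 70 = 344
risk, variant-A visitors = 472/1688 = 0.2796
risk, variant-B visitors = 70/414 = 0.1691
RR = 0.2796 / 0.1691 = 1.65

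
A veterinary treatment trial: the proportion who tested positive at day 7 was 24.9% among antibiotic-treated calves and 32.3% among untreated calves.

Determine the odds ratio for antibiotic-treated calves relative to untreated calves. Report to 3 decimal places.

0.695

odds, antibiotic-treated calves = 0.2490/0.7510 = 0.3316
odds, untreated calves = 0.3230/0.6770 = 0.4771
OR = 0.3316 / 0.4771 = 0.695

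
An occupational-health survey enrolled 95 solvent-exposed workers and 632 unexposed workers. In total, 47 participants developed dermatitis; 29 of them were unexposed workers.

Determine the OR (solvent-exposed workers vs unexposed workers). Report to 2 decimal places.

OR ≈ 4.86

solvent-exposed workers with the outcome: 47 − 29 = 18
solvent-exposed workers without the outcome: 95 − 18 = 77
unexposed workers without the outcome: 632 − 29 = 603
odds, solvent-exposed workers = 18/77 = 0.23377
odds, unexposed workers = 29/603 = 0.04809
OR = 0.23377 / 0.04809 = 4.86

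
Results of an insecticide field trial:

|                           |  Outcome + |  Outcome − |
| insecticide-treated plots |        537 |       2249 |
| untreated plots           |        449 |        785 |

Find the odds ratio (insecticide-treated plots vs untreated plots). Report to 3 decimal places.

OR = (537 × 785) / (2249 × 449) = 421545/1009801 ≈ 0.417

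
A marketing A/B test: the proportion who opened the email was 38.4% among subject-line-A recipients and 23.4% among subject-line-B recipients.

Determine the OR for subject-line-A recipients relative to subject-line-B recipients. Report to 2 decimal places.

2.04

odds, subject-line-A recipients = 0.3840/0.6160 = 0.6234
odds, subject-line-B recipients = 0.2340/0.7660 = 0.3055
OR = 0.6234 / 0.3055 = 2.04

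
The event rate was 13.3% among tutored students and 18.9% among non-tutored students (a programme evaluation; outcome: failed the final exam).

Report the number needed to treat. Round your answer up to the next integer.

absolute risk difference = 0.056000
1 / 0.056000 = 17.857 → round up → 18

18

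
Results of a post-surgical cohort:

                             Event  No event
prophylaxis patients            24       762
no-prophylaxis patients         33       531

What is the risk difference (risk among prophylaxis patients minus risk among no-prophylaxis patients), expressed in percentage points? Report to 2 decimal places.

risk, prophylaxis patients = 24/786 = 0.03053
risk, no-prophylaxis patients = 33/564 = 0.05851
risk difference = 0.03053 − 0.05851 = -0.02798 → -2.80 percentage points

-2.80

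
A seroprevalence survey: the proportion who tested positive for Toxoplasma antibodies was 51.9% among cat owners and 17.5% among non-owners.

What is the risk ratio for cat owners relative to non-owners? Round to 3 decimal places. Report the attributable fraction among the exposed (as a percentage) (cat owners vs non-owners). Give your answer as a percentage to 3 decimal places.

RR = 0.5190 / 0.1750 = 2.966
AR% = (0.5190 − 0.1750) / 0.5190 = 0.6628 → 66.281%

RR = 2.966; AR% = 66.281%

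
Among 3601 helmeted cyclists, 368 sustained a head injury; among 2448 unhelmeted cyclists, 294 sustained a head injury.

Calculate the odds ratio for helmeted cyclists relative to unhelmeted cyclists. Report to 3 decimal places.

odds, helmeted cyclists = 368/3233 = 0.1138
odds, unhelmeted cyclists = 294/2154 = 0.1365
OR = 0.1138 / 0.1365 = 0.834

OR = 0.834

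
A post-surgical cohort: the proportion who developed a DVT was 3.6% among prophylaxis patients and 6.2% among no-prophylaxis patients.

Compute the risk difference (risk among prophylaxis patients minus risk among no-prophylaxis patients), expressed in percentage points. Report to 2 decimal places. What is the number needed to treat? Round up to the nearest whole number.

RD = -2.60; NNT = 39

risk difference = 0.03600 − 0.06200 = -0.02600 → -2.60 percentage points
absolute risk difference = 0.026000
1 / 0.026000 = 38.462 → round up → 39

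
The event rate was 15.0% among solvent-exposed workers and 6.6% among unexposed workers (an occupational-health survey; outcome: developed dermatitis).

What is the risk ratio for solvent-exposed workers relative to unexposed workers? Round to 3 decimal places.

RR = 0.1500 / 0.0660 = 2.273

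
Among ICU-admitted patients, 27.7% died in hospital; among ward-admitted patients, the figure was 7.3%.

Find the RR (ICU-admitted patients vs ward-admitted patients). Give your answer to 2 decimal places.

RR = 0.2770 / 0.0730 = 3.79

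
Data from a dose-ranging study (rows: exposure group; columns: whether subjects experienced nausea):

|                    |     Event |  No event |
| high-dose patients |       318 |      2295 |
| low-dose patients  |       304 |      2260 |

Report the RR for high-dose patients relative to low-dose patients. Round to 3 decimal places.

1.026

risk, high-dose patients = 318/2613 = 0.1217
risk, low-dose patients = 304/2564 = 0.1186
RR = 0.1217 / 0.1186 = 1.026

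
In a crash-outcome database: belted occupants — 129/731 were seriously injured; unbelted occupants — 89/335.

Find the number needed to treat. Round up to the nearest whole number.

risk, belted occupants = 129/731 = 0.176471
risk, unbelted occupants = 89/335 = 0.265672
absolute risk difference = 0.089201
1 / 0.089201 = 11.211 → round up → 12

NNT: 12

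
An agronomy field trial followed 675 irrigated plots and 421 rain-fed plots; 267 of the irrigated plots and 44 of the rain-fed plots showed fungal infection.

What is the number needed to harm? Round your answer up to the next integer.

risk, irrigated plots = 267/675 = 0.395556
risk, rain-fed plots = 44/421 = 0.104513
absolute risk difference = 0.291042
1 / 0.291042 = 3.436 → round up → 4

NNH = 4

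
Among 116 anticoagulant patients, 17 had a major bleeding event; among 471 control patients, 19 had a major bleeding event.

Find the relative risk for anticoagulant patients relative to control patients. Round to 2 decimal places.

RR: 3.63

risk, anticoagulant patients = 17/116 = 0.14655
risk, control patients = 19/471 = 0.04034
RR = 0.14655 / 0.04034 = 3.63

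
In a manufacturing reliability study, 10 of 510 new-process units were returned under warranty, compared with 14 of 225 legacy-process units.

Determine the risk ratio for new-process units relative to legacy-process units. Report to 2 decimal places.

RR: 0.32

risk, new-process units = 10/510 = 0.01961
risk, legacy-process units = 14/225 = 0.06222
RR = 0.01961 / 0.06222 = 0.32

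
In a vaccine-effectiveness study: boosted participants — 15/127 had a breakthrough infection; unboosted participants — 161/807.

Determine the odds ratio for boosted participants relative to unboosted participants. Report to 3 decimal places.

OR = (15 × 646) / (112 × 161) = 9690/18032 ≈ 0.537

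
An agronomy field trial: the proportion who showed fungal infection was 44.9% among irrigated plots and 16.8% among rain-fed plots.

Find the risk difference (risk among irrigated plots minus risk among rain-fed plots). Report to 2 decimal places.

risk difference = 0.4490 − 0.1680 = 0.28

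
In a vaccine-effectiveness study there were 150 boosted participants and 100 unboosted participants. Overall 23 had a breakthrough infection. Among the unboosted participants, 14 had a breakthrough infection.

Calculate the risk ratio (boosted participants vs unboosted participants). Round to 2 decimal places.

0.43

boosted participants with the outcome: 23 − 14 = 9
boosted participants without the outcome: 150 − 9 = 141
unboosted participants without the outcome: 100 − 14 = 86
risk, boosted participants = 9/150 = 0.0600
risk, unboosted participants = 14/100 = 0.1400
RR = 0.0600 / 0.1400 = 0.43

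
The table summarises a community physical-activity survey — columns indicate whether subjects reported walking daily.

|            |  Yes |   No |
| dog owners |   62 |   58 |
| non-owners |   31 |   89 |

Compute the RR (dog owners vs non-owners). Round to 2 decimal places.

RR ≈ 2.00

risk, dog owners = 62/120 = 0.5167
risk, non-owners = 31/120 = 0.2583
RR = 0.5167 / 0.2583 = 2.00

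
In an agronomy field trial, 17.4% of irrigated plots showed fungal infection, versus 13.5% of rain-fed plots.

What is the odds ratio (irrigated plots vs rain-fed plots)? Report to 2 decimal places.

OR = 1.35

odds, irrigated plots = 0.1740/0.8260 = 0.2107
odds, rain-fed plots = 0.1350/0.8650 = 0.1561
OR = 0.2107 / 0.1561 = 1.35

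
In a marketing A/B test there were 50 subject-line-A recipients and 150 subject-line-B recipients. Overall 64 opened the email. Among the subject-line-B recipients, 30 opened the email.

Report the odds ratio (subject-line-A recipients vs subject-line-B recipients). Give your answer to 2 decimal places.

OR ≈ 8.50

subject-line-A recipients with the outcome: 64 − 30 = 34
subject-line-A recipients without the outcome: 50 − 34 = 16
subject-line-B recipients without the outcome: 150 − 30 = 120
odds, subject-line-A recipients = 34/16 = 2.1250
odds, subject-line-B recipients = 30/120 = 0.2500
OR = 2.1250 / 0.2500 = 8.50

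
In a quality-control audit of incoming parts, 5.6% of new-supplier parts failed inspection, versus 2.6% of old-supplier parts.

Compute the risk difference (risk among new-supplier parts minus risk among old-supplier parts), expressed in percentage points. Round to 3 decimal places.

3.000

risk difference = 0.05600 − 0.02600 = 0.03000 → 3.000 percentage points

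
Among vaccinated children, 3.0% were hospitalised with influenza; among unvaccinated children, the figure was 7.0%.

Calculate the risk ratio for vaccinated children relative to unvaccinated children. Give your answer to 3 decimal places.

RR = 0.03000 / 0.07000 = 0.429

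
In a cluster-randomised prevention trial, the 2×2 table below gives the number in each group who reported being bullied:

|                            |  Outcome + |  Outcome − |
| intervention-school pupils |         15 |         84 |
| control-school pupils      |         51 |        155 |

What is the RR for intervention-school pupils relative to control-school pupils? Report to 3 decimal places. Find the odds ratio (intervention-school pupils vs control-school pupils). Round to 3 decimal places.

risk, intervention-school pupils = 15/99 = 0.1515
risk, control-school pupils = 51/206 = 0.2476
RR = 0.1515 / 0.2476 = 0.612
OR = (15 × 155) / (84 × 51) = 2325/4284 ≈ 0.543

RR = 0.612; OR = 0.543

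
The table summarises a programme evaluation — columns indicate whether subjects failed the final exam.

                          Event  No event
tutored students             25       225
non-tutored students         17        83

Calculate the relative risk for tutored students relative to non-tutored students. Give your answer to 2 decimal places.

RR: 0.59

risk, tutored students = 25/250 = 0.1000
risk, non-tutored students = 17/100 = 0.1700
RR = 0.1000 / 0.1700 = 0.59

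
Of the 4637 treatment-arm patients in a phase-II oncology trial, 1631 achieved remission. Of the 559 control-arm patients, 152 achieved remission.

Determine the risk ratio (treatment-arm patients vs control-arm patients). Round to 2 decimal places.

risk, treatment-arm patients = 1631/4637 = 0.3517
risk, control-arm patients = 152/559 = 0.2719
RR = 0.3517 / 0.2719 = 1.29

1.29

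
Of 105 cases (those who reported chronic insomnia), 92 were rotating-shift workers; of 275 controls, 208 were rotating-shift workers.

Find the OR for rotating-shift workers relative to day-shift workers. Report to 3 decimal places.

OR = (92 × 67) / (208 × 13) = 6164/2704 ≈ 2.280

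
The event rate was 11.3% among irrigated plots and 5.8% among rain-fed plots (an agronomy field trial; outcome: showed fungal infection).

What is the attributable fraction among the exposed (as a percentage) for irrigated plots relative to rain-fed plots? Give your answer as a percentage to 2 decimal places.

AR% = (0.1130 − 0.0580) / 0.1130 = 0.4867 → 48.67%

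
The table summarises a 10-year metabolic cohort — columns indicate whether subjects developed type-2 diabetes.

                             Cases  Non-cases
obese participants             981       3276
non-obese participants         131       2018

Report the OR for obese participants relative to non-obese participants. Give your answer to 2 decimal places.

odds, obese participants = 981/3276 = 0.2995
odds, non-obese participants = 131/2018 = 0.0649
OR = 0.2995 / 0.0649 = 4.61

4.61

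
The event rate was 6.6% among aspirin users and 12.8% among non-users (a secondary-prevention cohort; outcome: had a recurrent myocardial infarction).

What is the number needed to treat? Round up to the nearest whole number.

absolute risk difference = 0.062000
1 / 0.062000 = 16.129 → round up → 17

NNT ≈ 17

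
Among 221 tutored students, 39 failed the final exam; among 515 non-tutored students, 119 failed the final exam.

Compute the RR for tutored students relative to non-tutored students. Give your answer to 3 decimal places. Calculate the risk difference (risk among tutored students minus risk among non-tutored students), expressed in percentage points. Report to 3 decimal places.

risk, tutored students = 39/221 = 0.1765
risk, non-tutored students = 119/515 = 0.2311
RR = 0.1765 / 0.2311 = 0.764
risk difference = 0.1765 − 0.2311 = -0.0546 → -5.460 percentage points

RR = 0.764; RD = -5.460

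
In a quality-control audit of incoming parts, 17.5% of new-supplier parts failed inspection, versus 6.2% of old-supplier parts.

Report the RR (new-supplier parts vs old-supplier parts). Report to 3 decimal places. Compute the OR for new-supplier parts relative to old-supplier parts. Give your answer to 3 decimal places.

RR = 0.1750 / 0.0620 = 2.823
odds, new-supplier parts = 0.1750/0.8250 = 0.2121
odds, old-supplier parts = 0.0620/0.9380 = 0.0661
OR = 0.2121 / 0.0661 = 3.209

RR = 2.823; OR = 3.209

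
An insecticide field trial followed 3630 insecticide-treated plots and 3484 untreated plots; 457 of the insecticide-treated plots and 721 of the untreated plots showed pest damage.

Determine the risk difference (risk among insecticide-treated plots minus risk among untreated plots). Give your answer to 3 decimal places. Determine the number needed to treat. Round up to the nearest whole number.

RD = -0.081; NNT = 13

risk, insecticide-treated plots = 457/3630 = 0.1259
risk, untreated plots = 721/3484 = 0.2069
risk difference = 0.1259 − 0.2069 = -0.081
absolute risk difference = 0.081051
1 / 0.081051 = 12.338 → round up → 13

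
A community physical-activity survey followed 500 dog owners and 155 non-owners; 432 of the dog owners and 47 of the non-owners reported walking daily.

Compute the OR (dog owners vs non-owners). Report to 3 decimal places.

OR = (432 × 108) / (68 × 47) = 46656/3196 ≈ 14.598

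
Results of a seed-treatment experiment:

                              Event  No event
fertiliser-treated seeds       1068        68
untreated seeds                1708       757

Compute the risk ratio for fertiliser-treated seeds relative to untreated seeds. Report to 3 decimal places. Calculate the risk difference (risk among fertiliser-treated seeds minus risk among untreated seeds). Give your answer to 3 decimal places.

risk, fertiliser-treated seeds = 1068/1136 = 0.9401
risk, untreated seeds = 1708/2465 = 0.6929
RR = 0.9401 / 0.6929 = 1.357
risk difference = 0.9401 − 0.6929 = 0.247

RR = 1.357; RD = 0.247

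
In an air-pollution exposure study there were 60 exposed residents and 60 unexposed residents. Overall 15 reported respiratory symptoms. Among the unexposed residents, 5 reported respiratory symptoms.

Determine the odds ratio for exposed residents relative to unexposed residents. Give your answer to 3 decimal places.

2.200

exposed residents with the outcome: 15 − 5 = 10
exposed residents without the outcome: 60 − 10 = 50
unexposed residents without the outcome: 60 − 5 = 55
OR = (10 × 55) / (50 × 5) = 550/250 ≈ 2.200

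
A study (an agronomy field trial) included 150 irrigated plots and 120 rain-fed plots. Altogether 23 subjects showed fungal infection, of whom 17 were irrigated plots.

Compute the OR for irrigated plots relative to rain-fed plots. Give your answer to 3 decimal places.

irrigated plots without the outcome: 150 − 17 = 133
rain-fed plots with the outcome: 23 − 17 = 6
rain-fed plots without the outcome: 120 − 6 = 114
OR = (17 × 114) / (133 × 6) = 1938/798 ≈ 2.429

OR: 2.429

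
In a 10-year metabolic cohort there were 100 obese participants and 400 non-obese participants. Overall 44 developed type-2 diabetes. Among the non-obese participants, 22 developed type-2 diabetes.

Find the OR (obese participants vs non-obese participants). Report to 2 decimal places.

obese participants with the outcome: 44 − 22 = 22
obese participants without the outcome: 100 − 22 = 78
non-obese participants without the outcome: 400 − 22 = 378
OR = (22 × 378) / (78 × 22) = 8316/1716 ≈ 4.85

OR ≈ 4.85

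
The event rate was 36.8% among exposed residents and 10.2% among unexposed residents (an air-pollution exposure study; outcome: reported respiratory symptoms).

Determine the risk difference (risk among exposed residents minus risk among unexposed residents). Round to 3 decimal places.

risk difference = 0.3680 − 0.1020 = 0.266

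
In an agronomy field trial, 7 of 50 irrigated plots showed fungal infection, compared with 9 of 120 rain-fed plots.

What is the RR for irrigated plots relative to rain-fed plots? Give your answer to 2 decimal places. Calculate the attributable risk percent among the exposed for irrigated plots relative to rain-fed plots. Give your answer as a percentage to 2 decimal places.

risk, irrigated plots = 7/50 = 0.1400
risk, rain-fed plots = 9/120 = 0.0750
RR = 0.1400 / 0.0750 = 1.87
AR% = (0.1400 − 0.0750) / 0.1400 = 0.4643 → 46.43%

RR = 1.87; AR% = 46.43%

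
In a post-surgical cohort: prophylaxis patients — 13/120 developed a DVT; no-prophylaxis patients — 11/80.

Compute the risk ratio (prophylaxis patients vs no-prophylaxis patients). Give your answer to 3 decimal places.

risk, prophylaxis patients = 13/120 = 0.1083
risk, no-prophylaxis patients = 11/80 = 0.1375
RR = 0.1083 / 0.1375 = 0.788

RR: 0.788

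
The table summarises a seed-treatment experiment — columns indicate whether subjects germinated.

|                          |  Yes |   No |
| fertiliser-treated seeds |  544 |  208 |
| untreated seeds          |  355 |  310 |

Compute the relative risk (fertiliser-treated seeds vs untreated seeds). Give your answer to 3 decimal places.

1.355

risk, fertiliser-treated seeds = 544/752 = 0.7234
risk, untreated seeds = 355/665 = 0.5338
RR = 0.7234 / 0.5338 = 1.355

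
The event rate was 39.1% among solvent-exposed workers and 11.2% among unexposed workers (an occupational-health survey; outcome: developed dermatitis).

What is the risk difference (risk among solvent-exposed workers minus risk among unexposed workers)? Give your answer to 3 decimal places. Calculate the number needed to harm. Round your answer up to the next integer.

risk difference = 0.3910 − 0.1120 = 0.279
absolute risk difference = 0.279000
1 / 0.279000 = 3.584 → round up → 4

RD = 0.279; NNH = 4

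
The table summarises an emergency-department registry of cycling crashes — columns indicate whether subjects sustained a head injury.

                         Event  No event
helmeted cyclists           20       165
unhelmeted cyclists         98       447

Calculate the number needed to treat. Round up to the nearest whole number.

risk, helmeted cyclists = 20/185 = 0.108108
risk, unhelmeted cyclists = 98/545 = 0.179817
absolute risk difference = 0.071708
1 / 0.071708 = 13.945 → round up → 14

NNT: 14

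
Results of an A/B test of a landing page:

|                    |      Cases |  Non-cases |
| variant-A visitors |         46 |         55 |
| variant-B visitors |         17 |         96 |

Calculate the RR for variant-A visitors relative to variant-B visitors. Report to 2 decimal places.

3.03

risk, variant-A visitors = 46/101 = 0.4554
risk, variant-B visitors = 17/113 = 0.1504
RR = 0.4554 / 0.1504 = 3.03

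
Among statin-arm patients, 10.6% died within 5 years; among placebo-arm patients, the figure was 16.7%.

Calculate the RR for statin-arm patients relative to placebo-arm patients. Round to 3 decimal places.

RR = 0.1060 / 0.1670 = 0.635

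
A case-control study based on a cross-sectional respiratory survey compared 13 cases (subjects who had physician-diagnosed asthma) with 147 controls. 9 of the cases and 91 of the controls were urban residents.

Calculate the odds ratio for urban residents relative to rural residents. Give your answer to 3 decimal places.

odds, urban residents = 9/91 = 0.0989
odds, rural residents = 4/56 = 0.0714
OR = 0.0989 / 0.0714 = 1.385

1.385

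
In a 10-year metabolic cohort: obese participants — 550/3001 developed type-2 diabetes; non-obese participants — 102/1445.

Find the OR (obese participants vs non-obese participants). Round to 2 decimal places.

OR = (550 × 1343) / (2451 × 102) = 738650/250002 ≈ 2.95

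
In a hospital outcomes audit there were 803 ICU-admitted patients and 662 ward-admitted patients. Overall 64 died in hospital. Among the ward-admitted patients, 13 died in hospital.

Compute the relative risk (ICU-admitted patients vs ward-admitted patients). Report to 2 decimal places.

ICU-admitted patients with the outcome: 64 − 13 = 51
ICU-admitted patients without the outcome: 803 − 51 = 752
ward-admitted patients without the outcome: 662 − 13 = 649
risk, ICU-admitted patients = 51/803 = 0.06351
risk, ward-admitted patients = 13/662 = 0.01964
RR = 0.06351 / 0.01964 = 3.23

3.23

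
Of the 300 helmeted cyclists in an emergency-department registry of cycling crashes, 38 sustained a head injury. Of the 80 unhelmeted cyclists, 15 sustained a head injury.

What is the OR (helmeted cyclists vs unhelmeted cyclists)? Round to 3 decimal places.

OR = (38 × 65) / (262 × 15) = 2470/3930 ≈ 0.628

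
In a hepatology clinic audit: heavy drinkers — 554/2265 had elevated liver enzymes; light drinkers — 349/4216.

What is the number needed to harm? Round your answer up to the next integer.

7

risk, heavy drinkers = 554/2265 = 0.244592
risk, light drinkers = 349/4216 = 0.082780
absolute risk difference = 0.161812
1 / 0.161812 = 6.180 → round up → 7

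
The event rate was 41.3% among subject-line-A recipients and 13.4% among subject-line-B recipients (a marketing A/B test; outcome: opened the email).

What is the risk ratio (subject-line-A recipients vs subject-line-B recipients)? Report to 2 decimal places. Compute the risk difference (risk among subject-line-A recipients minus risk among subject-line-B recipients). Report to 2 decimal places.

RR = 0.4130 / 0.1340 = 3.08
risk difference = 0.4130 − 0.1340 = 0.28

RR = 3.08; RD = 0.28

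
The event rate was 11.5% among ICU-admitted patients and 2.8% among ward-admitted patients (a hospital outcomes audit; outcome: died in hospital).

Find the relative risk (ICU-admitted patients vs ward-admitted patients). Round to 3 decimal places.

RR = 0.11500 / 0.02800 = 4.107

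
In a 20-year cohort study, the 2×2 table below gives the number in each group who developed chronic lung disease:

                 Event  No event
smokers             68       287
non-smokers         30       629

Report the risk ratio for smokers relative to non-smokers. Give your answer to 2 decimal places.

RR ≈ 4.21

risk, smokers = 68/355 = 0.19155
risk, non-smokers = 30/659 = 0.04552
RR = 0.19155 / 0.04552 = 4.21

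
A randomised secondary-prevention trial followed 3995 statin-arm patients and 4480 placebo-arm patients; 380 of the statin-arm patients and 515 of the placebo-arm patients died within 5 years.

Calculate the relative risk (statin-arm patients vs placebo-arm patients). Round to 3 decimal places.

risk, statin-arm patients = 380/3995 = 0.0951
risk, placebo-arm patients = 515/4480 = 0.1150
RR = 0.0951 / 0.1150 = 0.827

0.827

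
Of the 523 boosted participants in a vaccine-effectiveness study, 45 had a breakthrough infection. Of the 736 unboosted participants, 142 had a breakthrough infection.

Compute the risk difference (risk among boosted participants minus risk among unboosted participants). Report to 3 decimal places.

RD ≈ -0.107

risk, boosted participants = 45/523 = 0.0860
risk, unboosted participants = 142/736 = 0.1929
risk difference = 0.0860 − 0.1929 = -0.107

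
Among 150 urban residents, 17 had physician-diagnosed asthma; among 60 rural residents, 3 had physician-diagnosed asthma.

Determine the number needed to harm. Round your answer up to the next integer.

NNH ≈ 16

risk, urban residents = 17/150 = 0.113333
risk, rural residents = 3/60 = 0.050000
absolute risk difference = 0.063333
1 / 0.063333 = 15.790 → round up → 16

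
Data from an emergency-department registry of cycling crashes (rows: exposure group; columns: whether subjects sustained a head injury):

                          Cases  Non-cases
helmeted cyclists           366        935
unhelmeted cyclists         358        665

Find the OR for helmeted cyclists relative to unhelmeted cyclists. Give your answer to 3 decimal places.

OR = (366 × 665) / (935 × 358) = 243390/334730 ≈ 0.727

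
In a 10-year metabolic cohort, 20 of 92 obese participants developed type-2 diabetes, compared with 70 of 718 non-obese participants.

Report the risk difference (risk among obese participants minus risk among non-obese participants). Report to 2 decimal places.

RD: 0.12

risk, obese participants = 20/92 = 0.2174
risk, non-obese participants = 70/718 = 0.0975
risk difference = 0.2174 − 0.0975 = 0.12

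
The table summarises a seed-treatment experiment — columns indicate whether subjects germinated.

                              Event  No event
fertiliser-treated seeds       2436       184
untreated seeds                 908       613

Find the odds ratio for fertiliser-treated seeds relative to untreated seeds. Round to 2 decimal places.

OR = (2436 × 613) / (184 × 908) = 1493268/167072 ≈ 8.94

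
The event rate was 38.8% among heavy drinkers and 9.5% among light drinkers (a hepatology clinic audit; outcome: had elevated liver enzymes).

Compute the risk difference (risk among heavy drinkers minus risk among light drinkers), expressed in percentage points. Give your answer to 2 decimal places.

risk difference = 0.3880 − 0.0950 = 0.2930 → 29.30 percentage points

29.30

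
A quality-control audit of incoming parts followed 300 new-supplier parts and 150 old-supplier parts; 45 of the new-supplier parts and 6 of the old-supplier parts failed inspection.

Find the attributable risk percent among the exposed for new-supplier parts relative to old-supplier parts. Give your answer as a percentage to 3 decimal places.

risk, new-supplier parts = 45/300 = 0.15000
risk, old-supplier parts = 6/150 = 0.04000
AR% = (0.15000 − 0.04000) / 0.15000 = 0.7333 → 73.333%

AR% ≈ 73.333%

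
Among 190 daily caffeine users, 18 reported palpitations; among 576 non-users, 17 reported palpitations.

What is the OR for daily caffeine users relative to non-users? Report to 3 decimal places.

3.441

odds, daily caffeine users = 18/172 = 0.10465
odds, non-users = 17/559 = 0.03041
OR = 0.10465 / 0.03041 = 3.441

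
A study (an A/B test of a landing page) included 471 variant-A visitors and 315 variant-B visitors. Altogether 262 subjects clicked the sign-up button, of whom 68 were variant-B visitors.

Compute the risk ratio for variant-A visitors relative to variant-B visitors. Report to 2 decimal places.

1.91

variant-A visitors with the outcome: 262 − 68 = 194
variant-A visitors without the outcome: 471 − 194 = 277
variant-B visitors without the outcome: 315 − 68 = 247
risk, variant-A visitors = 194/471 = 0.4119
risk, variant-B visitors = 68/315 = 0.2159
RR = 0.4119 / 0.2159 = 1.91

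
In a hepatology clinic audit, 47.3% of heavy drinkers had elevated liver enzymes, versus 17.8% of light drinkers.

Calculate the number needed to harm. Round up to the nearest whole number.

NNH: 4

absolute risk difference = 0.295000
1 / 0.295000 = 3.390 → round up → 4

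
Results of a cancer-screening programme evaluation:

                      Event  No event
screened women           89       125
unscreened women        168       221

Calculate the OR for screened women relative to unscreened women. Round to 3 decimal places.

OR = (89 × 221) / (125 × 168) = 19669/21000 ≈ 0.937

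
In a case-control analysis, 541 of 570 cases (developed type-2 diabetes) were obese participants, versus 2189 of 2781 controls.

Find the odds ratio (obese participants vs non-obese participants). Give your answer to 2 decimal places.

OR = (541 × 592) / (2189 × 29) = 320272/63481 ≈ 5.05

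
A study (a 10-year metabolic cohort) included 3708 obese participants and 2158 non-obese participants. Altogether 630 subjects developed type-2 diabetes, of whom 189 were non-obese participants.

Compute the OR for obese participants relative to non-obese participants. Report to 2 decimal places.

OR ≈ 1.41

obese participants with the outcome: 630 − 189 = 441
obese participants without the outcome: 3708 − 441 = 3267
non-obese participants without the outcome: 2158 − 189 = 1969
odds, obese participants = 441/3267 = 0.1350
odds, non-obese participants = 189/1969 = 0.0960
OR = 0.1350 / 0.0960 = 1.41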